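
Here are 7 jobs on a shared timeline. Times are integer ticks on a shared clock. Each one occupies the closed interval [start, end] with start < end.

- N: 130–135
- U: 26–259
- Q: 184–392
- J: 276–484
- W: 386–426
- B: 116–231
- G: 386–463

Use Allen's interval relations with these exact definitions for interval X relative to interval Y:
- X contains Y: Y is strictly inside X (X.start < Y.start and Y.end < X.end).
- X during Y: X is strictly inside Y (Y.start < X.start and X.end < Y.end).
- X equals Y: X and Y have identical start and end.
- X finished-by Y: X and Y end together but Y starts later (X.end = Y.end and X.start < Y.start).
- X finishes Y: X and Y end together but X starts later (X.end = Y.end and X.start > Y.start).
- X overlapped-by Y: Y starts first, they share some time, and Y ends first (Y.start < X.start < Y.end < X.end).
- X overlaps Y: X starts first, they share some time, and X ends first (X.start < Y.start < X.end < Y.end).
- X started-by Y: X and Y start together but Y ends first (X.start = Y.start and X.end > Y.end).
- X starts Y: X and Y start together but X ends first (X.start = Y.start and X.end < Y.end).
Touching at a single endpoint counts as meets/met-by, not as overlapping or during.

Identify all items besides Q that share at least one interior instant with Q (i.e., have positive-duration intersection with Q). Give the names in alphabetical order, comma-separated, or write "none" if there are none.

B, G, J, U, W

Target Q = [184, 392].
B [116, 231] → overlaps → yes.
G [386, 463] → overlapped-by → yes.
J [276, 484] → overlapped-by → yes.
N [130, 135] → before → no.
U [26, 259] → overlaps → yes.
W [386, 426] → overlapped-by → yes.
Result: B, G, J, U, W.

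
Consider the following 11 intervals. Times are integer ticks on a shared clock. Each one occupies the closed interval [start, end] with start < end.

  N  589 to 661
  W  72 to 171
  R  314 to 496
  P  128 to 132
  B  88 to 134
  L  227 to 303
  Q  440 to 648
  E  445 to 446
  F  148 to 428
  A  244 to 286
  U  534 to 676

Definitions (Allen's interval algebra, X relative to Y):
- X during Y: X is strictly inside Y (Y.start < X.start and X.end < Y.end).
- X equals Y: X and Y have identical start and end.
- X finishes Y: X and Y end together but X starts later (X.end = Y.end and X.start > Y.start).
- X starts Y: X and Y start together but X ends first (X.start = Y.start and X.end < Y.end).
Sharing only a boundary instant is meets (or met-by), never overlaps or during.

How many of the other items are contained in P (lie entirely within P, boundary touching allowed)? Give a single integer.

Target P = [128, 132].
A [244, 286] → after → no.
B [88, 134] → contains → no.
E [445, 446] → after → no.
F [148, 428] → after → no.
L [227, 303] → after → no.
N [589, 661] → after → no.
Q [440, 648] → after → no.
R [314, 496] → after → no.
U [534, 676] → after → no.
W [72, 171] → contains → no.
Total: 0.

0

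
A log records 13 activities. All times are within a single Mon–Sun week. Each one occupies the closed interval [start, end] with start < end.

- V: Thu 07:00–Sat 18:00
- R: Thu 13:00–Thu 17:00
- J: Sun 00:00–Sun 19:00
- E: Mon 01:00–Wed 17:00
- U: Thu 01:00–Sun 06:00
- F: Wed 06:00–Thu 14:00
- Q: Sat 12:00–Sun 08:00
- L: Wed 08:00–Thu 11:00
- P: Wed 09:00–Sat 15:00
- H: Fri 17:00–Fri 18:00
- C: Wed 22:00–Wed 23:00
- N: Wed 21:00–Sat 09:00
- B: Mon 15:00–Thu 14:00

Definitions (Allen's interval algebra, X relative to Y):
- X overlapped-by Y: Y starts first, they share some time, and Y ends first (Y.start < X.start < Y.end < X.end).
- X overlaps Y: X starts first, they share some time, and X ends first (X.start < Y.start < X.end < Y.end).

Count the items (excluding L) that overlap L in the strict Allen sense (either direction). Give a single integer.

5

Target L = [Wed 08:00, Thu 11:00].
B [Mon 15:00, Thu 14:00] → contains → no.
C [Wed 22:00, Wed 23:00] → during → no.
E [Mon 01:00, Wed 17:00] → overlaps → counts.
F [Wed 06:00, Thu 14:00] → contains → no.
H [Fri 17:00, Fri 18:00] → after → no.
J [Sun 00:00, Sun 19:00] → after → no.
N [Wed 21:00, Sat 09:00] → overlapped-by → counts.
P [Wed 09:00, Sat 15:00] → overlapped-by → counts.
Q [Sat 12:00, Sun 08:00] → after → no.
R [Thu 13:00, Thu 17:00] → after → no.
U [Thu 01:00, Sun 06:00] → overlapped-by → counts.
V [Thu 07:00, Sat 18:00] → overlapped-by → counts.
Total: 5.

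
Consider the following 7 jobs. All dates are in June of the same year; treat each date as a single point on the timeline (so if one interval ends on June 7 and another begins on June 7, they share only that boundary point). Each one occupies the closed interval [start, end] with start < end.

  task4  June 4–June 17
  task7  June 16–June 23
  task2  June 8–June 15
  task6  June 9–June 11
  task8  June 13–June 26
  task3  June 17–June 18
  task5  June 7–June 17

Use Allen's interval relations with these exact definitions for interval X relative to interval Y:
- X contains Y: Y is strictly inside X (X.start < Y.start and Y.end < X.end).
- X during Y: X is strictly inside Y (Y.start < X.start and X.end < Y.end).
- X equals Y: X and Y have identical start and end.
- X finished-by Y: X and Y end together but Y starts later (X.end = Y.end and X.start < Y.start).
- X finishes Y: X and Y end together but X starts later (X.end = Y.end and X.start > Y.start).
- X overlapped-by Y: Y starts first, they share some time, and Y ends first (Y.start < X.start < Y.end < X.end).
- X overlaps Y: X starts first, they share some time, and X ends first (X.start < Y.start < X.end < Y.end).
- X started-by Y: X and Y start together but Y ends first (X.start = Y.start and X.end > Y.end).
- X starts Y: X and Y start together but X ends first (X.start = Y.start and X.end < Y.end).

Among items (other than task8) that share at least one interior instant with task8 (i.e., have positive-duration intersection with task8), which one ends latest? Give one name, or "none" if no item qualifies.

task7

Target task8 = [June 13, June 26].
task2 [June 8, June 15] → overlaps → candidate.
task3 [June 17, June 18] → during → candidate.
task4 [June 4, June 17] → overlaps → candidate.
task5 [June 7, June 17] → overlaps → candidate.
task6 [June 9, June 11] → before → excluded.
task7 [June 16, June 23] → during → candidate.
Among candidates, latest end is June 23 → task7.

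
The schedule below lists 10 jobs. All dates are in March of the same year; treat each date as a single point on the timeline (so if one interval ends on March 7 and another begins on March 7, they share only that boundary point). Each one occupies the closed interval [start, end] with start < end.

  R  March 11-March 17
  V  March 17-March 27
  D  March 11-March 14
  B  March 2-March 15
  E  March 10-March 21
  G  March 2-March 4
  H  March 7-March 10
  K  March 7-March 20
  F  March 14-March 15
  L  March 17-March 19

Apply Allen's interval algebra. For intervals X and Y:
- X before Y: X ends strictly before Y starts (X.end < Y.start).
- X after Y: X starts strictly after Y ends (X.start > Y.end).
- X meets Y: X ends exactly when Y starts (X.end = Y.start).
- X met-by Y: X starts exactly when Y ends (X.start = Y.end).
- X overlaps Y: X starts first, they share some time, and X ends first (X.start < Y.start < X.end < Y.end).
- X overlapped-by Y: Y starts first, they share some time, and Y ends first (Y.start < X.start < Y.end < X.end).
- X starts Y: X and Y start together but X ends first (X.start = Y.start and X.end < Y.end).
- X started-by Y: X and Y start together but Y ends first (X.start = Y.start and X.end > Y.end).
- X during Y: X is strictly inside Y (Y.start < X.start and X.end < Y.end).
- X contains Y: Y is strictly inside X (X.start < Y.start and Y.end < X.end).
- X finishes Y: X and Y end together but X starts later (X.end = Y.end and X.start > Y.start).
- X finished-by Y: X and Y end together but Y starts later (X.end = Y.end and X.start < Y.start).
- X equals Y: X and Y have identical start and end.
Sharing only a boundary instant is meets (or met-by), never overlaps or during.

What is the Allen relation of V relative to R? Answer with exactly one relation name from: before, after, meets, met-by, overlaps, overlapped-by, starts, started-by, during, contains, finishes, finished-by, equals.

V = [March 17, March 27]; R = [March 11, March 17].
Compare endpoints: V.start > R.start, V.start = R.end, V.end > R.start, V.end > R.end.
That pattern is 'met-by'.

met-by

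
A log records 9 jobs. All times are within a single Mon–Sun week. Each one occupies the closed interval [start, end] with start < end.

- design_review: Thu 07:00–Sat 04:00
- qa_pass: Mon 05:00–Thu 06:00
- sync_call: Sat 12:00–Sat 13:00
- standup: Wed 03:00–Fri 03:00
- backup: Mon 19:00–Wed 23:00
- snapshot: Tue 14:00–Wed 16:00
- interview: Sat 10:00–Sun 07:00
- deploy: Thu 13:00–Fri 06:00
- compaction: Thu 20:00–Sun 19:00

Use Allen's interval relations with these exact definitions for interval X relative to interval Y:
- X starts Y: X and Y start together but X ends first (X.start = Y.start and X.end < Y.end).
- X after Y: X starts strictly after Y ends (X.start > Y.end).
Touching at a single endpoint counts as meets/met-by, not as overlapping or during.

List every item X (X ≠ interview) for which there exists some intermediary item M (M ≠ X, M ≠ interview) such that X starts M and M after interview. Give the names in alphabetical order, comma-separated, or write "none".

Target interview = [Sat 10:00, Sun 07:00].
Intermediaries M with M after interview: none.
Union: none.

none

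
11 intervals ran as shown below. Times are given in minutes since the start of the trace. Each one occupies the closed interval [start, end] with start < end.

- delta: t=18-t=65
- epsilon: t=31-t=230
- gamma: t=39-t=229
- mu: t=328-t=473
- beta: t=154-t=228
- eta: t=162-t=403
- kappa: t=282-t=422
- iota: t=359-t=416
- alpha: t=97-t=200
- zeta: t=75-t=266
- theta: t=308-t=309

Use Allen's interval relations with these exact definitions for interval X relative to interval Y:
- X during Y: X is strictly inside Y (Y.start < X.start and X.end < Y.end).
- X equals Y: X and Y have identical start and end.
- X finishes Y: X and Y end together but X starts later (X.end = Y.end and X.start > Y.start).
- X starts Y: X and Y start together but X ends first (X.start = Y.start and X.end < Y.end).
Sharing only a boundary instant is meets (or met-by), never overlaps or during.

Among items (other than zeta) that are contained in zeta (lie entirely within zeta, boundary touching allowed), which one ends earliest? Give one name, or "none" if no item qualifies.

alpha

Target zeta = [t=75, t=266].
alpha [t=97, t=200] → during → candidate.
beta [t=154, t=228] → during → candidate.
delta [t=18, t=65] → before → excluded.
epsilon [t=31, t=230] → overlaps → excluded.
eta [t=162, t=403] → overlapped-by → excluded.
gamma [t=39, t=229] → overlaps → excluded.
iota [t=359, t=416] → after → excluded.
kappa [t=282, t=422] → after → excluded.
mu [t=328, t=473] → after → excluded.
theta [t=308, t=309] → after → excluded.
Among candidates, earliest end is t=200 → alpha.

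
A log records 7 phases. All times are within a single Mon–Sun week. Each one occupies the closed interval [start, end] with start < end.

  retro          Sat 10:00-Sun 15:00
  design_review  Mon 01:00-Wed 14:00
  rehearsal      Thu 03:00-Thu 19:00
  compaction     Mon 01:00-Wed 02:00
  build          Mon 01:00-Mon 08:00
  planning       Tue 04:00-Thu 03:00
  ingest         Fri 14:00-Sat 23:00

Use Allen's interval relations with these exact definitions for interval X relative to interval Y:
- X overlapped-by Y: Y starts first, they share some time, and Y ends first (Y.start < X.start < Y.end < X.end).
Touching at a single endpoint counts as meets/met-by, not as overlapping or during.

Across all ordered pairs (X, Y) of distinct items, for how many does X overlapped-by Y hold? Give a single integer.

3

Checking all 42 ordered pairs for relation 'overlapped-by'; matching pairs in alphabetical order:
(planning, compaction): planning overlapped-by compaction ✓
(planning, design_review): planning overlapped-by design_review ✓
(retro, ingest): retro overlapped-by ingest ✓
Count: 3.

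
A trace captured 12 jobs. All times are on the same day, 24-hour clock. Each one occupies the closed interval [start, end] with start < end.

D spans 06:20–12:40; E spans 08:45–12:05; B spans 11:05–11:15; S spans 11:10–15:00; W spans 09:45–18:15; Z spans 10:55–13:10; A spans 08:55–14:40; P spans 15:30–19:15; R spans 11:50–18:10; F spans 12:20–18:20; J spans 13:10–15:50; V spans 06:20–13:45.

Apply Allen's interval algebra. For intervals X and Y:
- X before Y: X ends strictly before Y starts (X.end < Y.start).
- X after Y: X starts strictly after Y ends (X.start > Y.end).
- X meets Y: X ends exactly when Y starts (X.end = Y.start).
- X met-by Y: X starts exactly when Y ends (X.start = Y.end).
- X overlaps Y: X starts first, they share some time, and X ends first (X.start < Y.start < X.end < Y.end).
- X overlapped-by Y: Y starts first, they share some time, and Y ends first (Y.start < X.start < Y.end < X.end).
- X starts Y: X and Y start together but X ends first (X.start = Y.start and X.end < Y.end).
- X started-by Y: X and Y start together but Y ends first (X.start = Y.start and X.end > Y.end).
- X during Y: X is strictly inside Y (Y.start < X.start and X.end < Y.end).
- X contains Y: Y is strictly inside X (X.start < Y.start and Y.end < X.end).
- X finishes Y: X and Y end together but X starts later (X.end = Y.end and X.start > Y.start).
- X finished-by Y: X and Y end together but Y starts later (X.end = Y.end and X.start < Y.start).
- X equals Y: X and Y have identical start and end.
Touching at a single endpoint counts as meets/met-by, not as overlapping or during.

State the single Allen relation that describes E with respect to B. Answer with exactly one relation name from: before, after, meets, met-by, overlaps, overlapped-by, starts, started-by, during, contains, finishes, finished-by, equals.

E = [08:45, 12:05]; B = [11:05, 11:15].
Compare endpoints: E.start < B.start, E.start < B.end, E.end > B.start, E.end > B.end.
That pattern is 'contains'.

contains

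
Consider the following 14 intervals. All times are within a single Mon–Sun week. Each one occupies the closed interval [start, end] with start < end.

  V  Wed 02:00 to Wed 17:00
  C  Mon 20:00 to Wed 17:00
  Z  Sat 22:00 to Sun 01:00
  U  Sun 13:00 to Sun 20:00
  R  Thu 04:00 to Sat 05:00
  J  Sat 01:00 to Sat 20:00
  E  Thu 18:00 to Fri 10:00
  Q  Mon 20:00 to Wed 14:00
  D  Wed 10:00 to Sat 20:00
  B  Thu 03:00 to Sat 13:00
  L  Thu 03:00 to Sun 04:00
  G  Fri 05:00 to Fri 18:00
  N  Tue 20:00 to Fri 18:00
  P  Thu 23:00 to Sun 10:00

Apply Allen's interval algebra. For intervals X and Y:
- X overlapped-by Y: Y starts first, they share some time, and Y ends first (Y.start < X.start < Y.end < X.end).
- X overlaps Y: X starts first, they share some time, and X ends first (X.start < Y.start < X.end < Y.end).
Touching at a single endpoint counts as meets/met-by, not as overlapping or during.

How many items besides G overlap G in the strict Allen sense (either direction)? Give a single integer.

Target G = [Fri 05:00, Fri 18:00].
B [Thu 03:00, Sat 13:00] → contains → no.
C [Mon 20:00, Wed 17:00] → before → no.
D [Wed 10:00, Sat 20:00] → contains → no.
E [Thu 18:00, Fri 10:00] → overlaps → counts.
J [Sat 01:00, Sat 20:00] → after → no.
L [Thu 03:00, Sun 04:00] → contains → no.
N [Tue 20:00, Fri 18:00] → finished-by → no.
P [Thu 23:00, Sun 10:00] → contains → no.
Q [Mon 20:00, Wed 14:00] → before → no.
R [Thu 04:00, Sat 05:00] → contains → no.
U [Sun 13:00, Sun 20:00] → after → no.
V [Wed 02:00, Wed 17:00] → before → no.
Z [Sat 22:00, Sun 01:00] → after → no.
Total: 1.

1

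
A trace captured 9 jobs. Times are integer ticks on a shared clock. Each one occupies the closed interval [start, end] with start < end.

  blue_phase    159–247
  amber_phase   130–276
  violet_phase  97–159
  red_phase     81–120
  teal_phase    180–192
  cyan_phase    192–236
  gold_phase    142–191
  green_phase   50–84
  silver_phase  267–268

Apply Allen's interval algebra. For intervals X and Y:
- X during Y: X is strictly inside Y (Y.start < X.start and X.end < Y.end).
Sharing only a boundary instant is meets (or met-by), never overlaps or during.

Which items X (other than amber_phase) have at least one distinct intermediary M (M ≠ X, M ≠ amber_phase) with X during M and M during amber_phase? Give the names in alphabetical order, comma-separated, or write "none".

cyan_phase, teal_phase

Target amber_phase = [130, 276].
Intermediaries M with M during amber_phase: blue_phase, cyan_phase, gold_phase, silver_phase, teal_phase.
Via blue_phase — items with X during blue_phase: cyan_phase, teal_phase.
Via cyan_phase — items with X during cyan_phase: none.
Via gold_phase — items with X during gold_phase: none.
Via silver_phase — items with X during silver_phase: none.
Via teal_phase — items with X during teal_phase: none.
Union: cyan_phase, teal_phase.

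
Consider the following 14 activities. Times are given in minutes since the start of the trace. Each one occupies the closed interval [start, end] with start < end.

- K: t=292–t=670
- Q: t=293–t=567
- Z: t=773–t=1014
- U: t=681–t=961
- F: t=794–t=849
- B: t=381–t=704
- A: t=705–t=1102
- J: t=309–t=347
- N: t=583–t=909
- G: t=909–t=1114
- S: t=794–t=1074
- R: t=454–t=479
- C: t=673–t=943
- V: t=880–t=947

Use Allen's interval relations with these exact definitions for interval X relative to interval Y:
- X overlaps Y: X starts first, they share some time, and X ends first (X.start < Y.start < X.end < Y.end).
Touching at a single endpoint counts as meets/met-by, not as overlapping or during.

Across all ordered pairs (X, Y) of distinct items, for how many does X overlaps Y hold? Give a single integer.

Checking all 182 ordered pairs for relation 'overlaps'; matching pairs in alphabetical order:
(A, G): A overlaps G ✓
(B, C): B overlaps C ✓
(B, N): B overlaps N ✓
(B, U): B overlaps U ✓
(C, A): C overlaps A ✓
(C, G): C overlaps G ✓
(C, S): C overlaps S ✓
(C, U): C overlaps U ✓
(C, V): C overlaps V ✓
(C, Z): C overlaps Z ✓
(K, B): K overlaps B ✓
(K, N): K overlaps N ✓
(N, A): N overlaps A ✓
(N, C): N overlaps C ✓
(N, S): N overlaps S ✓
(N, U): N overlaps U ✓
(N, V): N overlaps V ✓
(N, Z): N overlaps Z ✓
(Q, B): Q overlaps B ✓
(S, G): S overlaps G ✓
(U, A): U overlaps A ✓
(U, G): U overlaps G ✓
(U, S): U overlaps S ✓
(U, Z): U overlaps Z ✓
... plus 3 further pairs not listed.
Count: 27.

27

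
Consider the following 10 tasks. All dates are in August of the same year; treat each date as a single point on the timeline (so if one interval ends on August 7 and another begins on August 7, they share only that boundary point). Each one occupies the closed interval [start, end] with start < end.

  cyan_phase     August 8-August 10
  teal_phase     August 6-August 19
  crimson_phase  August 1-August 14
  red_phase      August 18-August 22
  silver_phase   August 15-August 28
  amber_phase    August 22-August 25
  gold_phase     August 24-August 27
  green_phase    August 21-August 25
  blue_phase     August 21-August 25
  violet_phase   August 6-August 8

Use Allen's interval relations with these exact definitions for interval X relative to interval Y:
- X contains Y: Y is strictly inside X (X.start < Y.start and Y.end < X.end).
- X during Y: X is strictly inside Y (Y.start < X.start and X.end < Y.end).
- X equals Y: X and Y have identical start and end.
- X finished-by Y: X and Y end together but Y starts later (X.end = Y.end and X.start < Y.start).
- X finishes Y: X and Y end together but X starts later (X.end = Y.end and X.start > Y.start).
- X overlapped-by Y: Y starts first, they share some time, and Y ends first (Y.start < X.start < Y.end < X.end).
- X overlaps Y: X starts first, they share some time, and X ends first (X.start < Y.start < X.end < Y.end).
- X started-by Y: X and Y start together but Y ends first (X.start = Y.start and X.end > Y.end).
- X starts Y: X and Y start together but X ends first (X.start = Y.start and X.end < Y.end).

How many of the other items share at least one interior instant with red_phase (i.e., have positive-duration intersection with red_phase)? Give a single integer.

4

Target red_phase = [August 18, August 22].
amber_phase [August 22, August 25] → met-by → no.
blue_phase [August 21, August 25] → overlapped-by → counts.
crimson_phase [August 1, August 14] → before → no.
cyan_phase [August 8, August 10] → before → no.
gold_phase [August 24, August 27] → after → no.
green_phase [August 21, August 25] → overlapped-by → counts.
silver_phase [August 15, August 28] → contains → counts.
teal_phase [August 6, August 19] → overlaps → counts.
violet_phase [August 6, August 8] → before → no.
Total: 4.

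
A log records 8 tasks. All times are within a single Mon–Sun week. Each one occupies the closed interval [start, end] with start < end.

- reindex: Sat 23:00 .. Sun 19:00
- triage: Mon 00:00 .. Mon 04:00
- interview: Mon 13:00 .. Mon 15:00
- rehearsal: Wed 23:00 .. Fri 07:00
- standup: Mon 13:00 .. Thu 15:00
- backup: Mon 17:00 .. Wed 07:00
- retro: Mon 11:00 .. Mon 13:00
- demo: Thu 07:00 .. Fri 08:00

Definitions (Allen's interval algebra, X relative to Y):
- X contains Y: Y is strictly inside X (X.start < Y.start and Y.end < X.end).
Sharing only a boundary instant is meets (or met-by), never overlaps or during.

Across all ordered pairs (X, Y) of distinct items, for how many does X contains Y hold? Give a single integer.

1

Checking all 56 ordered pairs for relation 'contains'; matching pairs in alphabetical order:
(standup, backup): standup contains backup ✓
Count: 1.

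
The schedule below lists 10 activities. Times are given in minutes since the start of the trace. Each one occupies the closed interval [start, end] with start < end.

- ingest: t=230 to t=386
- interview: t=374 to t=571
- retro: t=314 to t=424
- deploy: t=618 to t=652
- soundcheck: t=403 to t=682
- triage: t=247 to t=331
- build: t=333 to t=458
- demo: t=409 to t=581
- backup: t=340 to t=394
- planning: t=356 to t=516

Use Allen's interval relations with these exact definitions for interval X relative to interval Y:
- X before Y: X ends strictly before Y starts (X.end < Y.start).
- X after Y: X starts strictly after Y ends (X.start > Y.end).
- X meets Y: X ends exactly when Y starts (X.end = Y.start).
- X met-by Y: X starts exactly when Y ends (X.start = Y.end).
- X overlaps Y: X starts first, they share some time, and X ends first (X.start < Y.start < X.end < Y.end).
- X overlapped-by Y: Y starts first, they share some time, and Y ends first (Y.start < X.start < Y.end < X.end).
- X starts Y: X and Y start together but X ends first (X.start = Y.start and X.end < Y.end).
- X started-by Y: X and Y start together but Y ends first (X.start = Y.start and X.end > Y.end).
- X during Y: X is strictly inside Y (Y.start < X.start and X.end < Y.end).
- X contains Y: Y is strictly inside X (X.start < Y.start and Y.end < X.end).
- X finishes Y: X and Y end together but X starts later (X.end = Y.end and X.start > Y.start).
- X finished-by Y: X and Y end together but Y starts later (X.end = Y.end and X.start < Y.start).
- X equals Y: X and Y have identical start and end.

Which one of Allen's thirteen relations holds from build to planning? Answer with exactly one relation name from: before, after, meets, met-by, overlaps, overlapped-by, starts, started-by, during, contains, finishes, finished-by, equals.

overlaps

build = [t=333, t=458]; planning = [t=356, t=516].
Compare endpoints: build.start < planning.start, build.start < planning.end, build.end > planning.start, build.end < planning.end.
That pattern is 'overlaps'.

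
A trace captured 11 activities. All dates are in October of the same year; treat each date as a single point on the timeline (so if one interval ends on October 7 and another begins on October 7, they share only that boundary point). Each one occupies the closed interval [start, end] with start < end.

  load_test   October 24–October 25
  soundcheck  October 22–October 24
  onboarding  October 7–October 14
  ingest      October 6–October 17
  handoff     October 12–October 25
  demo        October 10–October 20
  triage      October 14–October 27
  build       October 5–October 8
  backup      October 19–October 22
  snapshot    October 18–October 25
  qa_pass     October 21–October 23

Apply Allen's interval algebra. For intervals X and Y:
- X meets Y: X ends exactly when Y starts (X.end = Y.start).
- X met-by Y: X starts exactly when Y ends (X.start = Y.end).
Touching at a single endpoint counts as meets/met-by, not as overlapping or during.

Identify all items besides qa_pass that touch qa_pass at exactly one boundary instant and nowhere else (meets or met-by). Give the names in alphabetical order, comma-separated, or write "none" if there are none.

none

Target qa_pass = [October 21, October 23].
backup [October 19, October 22] → overlaps → no.
build [October 5, October 8] → before → no.
demo [October 10, October 20] → before → no.
handoff [October 12, October 25] → contains → no.
ingest [October 6, October 17] → before → no.
load_test [October 24, October 25] → after → no.
onboarding [October 7, October 14] → before → no.
snapshot [October 18, October 25] → contains → no.
soundcheck [October 22, October 24] → overlapped-by → no.
triage [October 14, October 27] → contains → no.
Result: none.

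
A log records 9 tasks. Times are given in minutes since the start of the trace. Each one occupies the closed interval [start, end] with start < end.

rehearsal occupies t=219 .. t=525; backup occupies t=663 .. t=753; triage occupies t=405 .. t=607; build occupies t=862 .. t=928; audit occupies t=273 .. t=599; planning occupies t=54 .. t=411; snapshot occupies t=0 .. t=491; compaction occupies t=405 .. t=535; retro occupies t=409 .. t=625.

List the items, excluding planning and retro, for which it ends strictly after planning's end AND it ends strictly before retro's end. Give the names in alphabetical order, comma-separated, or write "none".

Conditions: its end is strictly after planning's end (X.end > t=411) AND its end is strictly before retro's end (X.end < t=625).
audit: end t=599 > t=411? ✓; end t=599 < t=625? ✓ → yes.
backup: end t=753 > t=411? ✓; end t=753 < t=625? ✗ → no.
build: end t=928 > t=411? ✓; end t=928 < t=625? ✗ → no.
compaction: end t=535 > t=411? ✓; end t=535 < t=625? ✓ → yes.
rehearsal: end t=525 > t=411? ✓; end t=525 < t=625? ✓ → yes.
snapshot: end t=491 > t=411? ✓; end t=491 < t=625? ✓ → yes.
triage: end t=607 > t=411? ✓; end t=607 < t=625? ✓ → yes.
Result: audit, compaction, rehearsal, snapshot, triage.

audit, compaction, rehearsal, snapshot, triage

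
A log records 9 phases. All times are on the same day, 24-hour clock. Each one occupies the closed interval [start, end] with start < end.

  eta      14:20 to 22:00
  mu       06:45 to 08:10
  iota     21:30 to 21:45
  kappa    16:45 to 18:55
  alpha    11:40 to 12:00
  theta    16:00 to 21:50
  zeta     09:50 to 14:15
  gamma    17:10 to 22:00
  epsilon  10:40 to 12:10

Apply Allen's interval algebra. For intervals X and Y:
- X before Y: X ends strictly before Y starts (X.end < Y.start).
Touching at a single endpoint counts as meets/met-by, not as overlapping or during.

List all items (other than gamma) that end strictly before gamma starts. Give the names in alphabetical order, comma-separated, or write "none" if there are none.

Target gamma = [17:10, 22:00].
alpha [11:40, 12:00] → before → yes.
epsilon [10:40, 12:10] → before → yes.
eta [14:20, 22:00] → finished-by → no.
iota [21:30, 21:45] → during → no.
kappa [16:45, 18:55] → overlaps → no.
mu [06:45, 08:10] → before → yes.
theta [16:00, 21:50] → overlaps → no.
zeta [09:50, 14:15] → before → yes.
Result: alpha, epsilon, mu, zeta.

alpha, epsilon, mu, zeta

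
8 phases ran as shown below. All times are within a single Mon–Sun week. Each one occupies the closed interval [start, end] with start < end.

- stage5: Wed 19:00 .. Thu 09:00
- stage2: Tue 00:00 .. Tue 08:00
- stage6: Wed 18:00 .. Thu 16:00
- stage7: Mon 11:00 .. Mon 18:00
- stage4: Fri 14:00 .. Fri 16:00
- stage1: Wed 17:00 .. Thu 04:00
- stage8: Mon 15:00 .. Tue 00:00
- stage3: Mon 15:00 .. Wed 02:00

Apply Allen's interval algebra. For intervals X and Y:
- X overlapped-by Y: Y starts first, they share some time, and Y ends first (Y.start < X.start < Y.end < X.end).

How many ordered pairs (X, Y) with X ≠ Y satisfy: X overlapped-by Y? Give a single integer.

4

Checking all 56 ordered pairs for relation 'overlapped-by'; matching pairs in alphabetical order:
(stage3, stage7): stage3 overlapped-by stage7 ✓
(stage5, stage1): stage5 overlapped-by stage1 ✓
(stage6, stage1): stage6 overlapped-by stage1 ✓
(stage8, stage7): stage8 overlapped-by stage7 ✓
Count: 4.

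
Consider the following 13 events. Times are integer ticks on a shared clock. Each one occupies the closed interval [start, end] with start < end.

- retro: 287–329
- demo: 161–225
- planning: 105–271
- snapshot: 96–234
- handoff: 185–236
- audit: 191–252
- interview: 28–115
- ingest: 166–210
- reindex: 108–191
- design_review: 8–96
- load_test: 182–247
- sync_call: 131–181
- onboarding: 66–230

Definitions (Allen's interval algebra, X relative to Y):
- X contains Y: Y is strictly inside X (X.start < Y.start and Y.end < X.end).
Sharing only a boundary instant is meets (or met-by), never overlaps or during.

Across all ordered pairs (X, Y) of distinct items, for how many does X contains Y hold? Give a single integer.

Checking all 156 ordered pairs for relation 'contains'; matching pairs in alphabetical order:
(demo, ingest): demo contains ingest ✓
(load_test, handoff): load_test contains handoff ✓
(onboarding, demo): onboarding contains demo ✓
(onboarding, ingest): onboarding contains ingest ✓
(onboarding, reindex): onboarding contains reindex ✓
(onboarding, sync_call): onboarding contains sync_call ✓
(planning, audit): planning contains audit ✓
(planning, demo): planning contains demo ✓
(planning, handoff): planning contains handoff ✓
(planning, ingest): planning contains ingest ✓
(planning, load_test): planning contains load_test ✓
(planning, reindex): planning contains reindex ✓
(planning, sync_call): planning contains sync_call ✓
(reindex, sync_call): reindex contains sync_call ✓
(snapshot, demo): snapshot contains demo ✓
(snapshot, ingest): snapshot contains ingest ✓
(snapshot, reindex): snapshot contains reindex ✓
(snapshot, sync_call): snapshot contains sync_call ✓
Count: 18.

18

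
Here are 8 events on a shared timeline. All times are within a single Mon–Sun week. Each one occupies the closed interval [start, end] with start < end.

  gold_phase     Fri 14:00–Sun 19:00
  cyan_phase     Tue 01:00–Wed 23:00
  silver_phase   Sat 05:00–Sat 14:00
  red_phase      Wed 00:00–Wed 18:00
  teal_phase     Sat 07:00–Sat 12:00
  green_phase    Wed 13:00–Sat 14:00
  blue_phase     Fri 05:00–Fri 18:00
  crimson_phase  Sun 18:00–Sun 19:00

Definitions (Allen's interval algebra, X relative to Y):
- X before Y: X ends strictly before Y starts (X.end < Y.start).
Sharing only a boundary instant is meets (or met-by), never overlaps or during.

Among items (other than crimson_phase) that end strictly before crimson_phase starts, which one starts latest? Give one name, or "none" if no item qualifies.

teal_phase

Target crimson_phase = [Sun 18:00, Sun 19:00].
blue_phase [Fri 05:00, Fri 18:00] → before → candidate.
cyan_phase [Tue 01:00, Wed 23:00] → before → candidate.
gold_phase [Fri 14:00, Sun 19:00] → finished-by → excluded.
green_phase [Wed 13:00, Sat 14:00] → before → candidate.
red_phase [Wed 00:00, Wed 18:00] → before → candidate.
silver_phase [Sat 05:00, Sat 14:00] → before → candidate.
teal_phase [Sat 07:00, Sat 12:00] → before → candidate.
Among candidates, latest start is Sat 07:00 → teal_phase.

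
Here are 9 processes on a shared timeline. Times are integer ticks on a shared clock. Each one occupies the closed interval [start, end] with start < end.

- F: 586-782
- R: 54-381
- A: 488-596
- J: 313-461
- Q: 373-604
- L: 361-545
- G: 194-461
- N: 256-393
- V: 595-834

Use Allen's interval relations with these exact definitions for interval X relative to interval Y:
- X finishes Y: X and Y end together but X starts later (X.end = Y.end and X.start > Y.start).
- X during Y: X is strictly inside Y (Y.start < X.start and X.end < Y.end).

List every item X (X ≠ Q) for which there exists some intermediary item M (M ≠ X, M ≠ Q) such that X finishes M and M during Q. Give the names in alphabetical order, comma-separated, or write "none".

none

Target Q = [373, 604].
Intermediaries M with M during Q: A.
Via A — items with X finishes A: none.
Union: none.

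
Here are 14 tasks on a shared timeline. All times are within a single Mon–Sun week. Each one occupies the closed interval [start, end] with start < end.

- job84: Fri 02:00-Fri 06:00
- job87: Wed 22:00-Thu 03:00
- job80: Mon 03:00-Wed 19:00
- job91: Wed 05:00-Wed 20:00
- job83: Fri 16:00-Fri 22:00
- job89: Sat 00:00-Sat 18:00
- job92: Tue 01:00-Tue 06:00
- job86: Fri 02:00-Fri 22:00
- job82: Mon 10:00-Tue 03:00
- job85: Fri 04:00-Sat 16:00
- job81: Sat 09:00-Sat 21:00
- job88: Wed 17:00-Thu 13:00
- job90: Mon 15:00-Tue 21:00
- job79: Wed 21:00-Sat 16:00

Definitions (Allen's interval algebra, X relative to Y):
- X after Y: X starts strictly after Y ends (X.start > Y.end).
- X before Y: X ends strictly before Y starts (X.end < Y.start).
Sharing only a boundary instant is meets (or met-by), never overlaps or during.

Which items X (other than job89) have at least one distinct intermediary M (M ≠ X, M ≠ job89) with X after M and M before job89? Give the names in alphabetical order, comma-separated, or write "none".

Target job89 = [Sat 00:00, Sat 18:00].
Intermediaries M with M before job89: job80, job82, job83, job84, job86, job87, job88, job90, job91, job92.
Via job80 — items with X after job80: job79, job81, job83, job84, job85, job86, job87.
Via job82 — items with X after job82: job79, job81, job83, job84, job85, job86, job87, job88, job91.
Via job83 — items with X after job83: job81.
Via job84 — items with X after job84: job81, job83.
Via job86 — items with X after job86: job81.
Via job87 — items with X after job87: job81, job83, job84, job85, job86.
Via job88 — items with X after job88: job81, job83, job84, job85, job86.
Via job90 — items with X after job90: job79, job81, job83, job84, job85, job86, job87, job88, job91.
Via job91 — items with X after job91: job79, job81, job83, job84, job85, job86, job87.
Via job92 — items with X after job92: job79, job81, job83, job84, job85, job86, job87, job88, job91.
Union: job79, job81, job83, job84, job85, job86, job87, job88, job91.

job79, job81, job83, job84, job85, job86, job87, job88, job91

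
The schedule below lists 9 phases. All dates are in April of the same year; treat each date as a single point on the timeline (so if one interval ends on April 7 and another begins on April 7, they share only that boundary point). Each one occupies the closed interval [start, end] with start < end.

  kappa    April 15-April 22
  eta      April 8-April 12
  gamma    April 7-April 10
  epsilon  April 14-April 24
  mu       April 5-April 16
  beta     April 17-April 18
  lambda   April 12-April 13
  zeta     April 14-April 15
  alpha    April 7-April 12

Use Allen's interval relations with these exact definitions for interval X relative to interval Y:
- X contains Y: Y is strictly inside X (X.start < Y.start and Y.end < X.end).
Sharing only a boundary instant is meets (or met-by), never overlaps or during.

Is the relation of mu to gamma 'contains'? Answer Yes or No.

mu = [April 5, April 16], gamma = [April 7, April 10].
Actual relation of mu to gamma: contains.
Asked whether 'contains' holds → Yes.

Yes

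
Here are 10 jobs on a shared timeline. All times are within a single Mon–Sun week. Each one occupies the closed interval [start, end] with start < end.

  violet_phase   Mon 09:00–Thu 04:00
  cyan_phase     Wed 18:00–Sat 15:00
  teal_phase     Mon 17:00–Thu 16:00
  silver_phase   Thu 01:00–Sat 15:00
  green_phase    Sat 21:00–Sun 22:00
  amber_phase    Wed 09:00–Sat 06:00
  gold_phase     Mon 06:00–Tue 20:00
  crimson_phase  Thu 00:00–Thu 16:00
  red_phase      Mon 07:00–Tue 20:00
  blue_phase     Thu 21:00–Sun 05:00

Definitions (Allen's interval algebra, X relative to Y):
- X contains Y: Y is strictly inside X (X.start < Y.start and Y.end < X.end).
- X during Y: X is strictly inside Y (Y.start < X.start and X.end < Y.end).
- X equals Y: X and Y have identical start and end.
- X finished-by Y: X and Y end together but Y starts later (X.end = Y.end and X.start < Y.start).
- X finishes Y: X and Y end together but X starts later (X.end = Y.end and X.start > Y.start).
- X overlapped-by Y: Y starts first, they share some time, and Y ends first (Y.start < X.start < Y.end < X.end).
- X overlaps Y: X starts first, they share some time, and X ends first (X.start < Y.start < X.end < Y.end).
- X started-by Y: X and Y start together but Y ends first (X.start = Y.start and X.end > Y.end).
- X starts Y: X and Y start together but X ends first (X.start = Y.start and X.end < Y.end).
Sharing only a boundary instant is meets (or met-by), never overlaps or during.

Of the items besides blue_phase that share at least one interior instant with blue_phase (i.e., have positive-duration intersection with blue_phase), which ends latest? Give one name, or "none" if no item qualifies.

green_phase

Target blue_phase = [Thu 21:00, Sun 05:00].
amber_phase [Wed 09:00, Sat 06:00] → overlaps → candidate.
crimson_phase [Thu 00:00, Thu 16:00] → before → excluded.
cyan_phase [Wed 18:00, Sat 15:00] → overlaps → candidate.
gold_phase [Mon 06:00, Tue 20:00] → before → excluded.
green_phase [Sat 21:00, Sun 22:00] → overlapped-by → candidate.
red_phase [Mon 07:00, Tue 20:00] → before → excluded.
silver_phase [Thu 01:00, Sat 15:00] → overlaps → candidate.
teal_phase [Mon 17:00, Thu 16:00] → before → excluded.
violet_phase [Mon 09:00, Thu 04:00] → before → excluded.
Among candidates, latest end is Sun 22:00 → green_phase.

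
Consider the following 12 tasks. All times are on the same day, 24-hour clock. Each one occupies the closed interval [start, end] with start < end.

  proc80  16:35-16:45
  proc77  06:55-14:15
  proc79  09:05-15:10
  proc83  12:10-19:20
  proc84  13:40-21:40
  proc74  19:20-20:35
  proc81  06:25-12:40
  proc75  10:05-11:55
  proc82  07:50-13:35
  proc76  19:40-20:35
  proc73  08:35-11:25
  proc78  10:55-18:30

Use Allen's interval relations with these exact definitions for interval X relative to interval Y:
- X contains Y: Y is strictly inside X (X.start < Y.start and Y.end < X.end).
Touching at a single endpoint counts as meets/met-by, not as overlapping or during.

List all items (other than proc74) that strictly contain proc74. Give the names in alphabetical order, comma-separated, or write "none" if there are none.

Target proc74 = [19:20, 20:35].
proc73 [08:35, 11:25] → before → no.
proc75 [10:05, 11:55] → before → no.
proc76 [19:40, 20:35] → finishes → no.
proc77 [06:55, 14:15] → before → no.
proc78 [10:55, 18:30] → before → no.
proc79 [09:05, 15:10] → before → no.
proc80 [16:35, 16:45] → before → no.
proc81 [06:25, 12:40] → before → no.
proc82 [07:50, 13:35] → before → no.
proc83 [12:10, 19:20] → meets → no.
proc84 [13:40, 21:40] → contains → yes.
Result: proc84.

proc84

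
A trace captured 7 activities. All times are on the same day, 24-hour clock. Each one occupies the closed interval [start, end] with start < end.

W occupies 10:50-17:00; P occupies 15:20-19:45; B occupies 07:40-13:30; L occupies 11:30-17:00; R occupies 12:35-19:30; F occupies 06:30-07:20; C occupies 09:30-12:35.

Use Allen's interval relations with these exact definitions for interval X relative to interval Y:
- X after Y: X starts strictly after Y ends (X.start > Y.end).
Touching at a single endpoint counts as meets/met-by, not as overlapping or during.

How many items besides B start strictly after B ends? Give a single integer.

1

Target B = [07:40, 13:30].
C [09:30, 12:35] → during → no.
F [06:30, 07:20] → before → no.
L [11:30, 17:00] → overlapped-by → no.
P [15:20, 19:45] → after → counts.
R [12:35, 19:30] → overlapped-by → no.
W [10:50, 17:00] → overlapped-by → no.
Total: 1.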